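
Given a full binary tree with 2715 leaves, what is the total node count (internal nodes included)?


Leaf nodes (terminals): 2715
Internal nodes = n - 1 = 2715 - 1 = 2714
Total = leaves + internal = 2715 + 2714 = 5429

5429


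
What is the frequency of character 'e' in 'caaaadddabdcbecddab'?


Scanning 'caaaadddabdcbecddab' for 'e':
  Position 13: 'e' -> MATCH (count: 1)
Total occurrences of 'e': 1

1


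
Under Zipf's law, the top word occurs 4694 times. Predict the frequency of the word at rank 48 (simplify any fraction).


Zipf's law: freq(rank) = f1 / rank
f1 = 4694, rank = 48
freq = 4694 / 48
GCD(4694, 48) = 2
Simplified: 2347/24

2347/24


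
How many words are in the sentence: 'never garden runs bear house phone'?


Counting words by splitting on spaces:
  Word 1: 'never'
  Word 2: 'garden'
  Word 3: 'runs'
  Word 4: 'bear'
  Word 5: 'house'
  Word 6: 'phone'
Total words: 6

6


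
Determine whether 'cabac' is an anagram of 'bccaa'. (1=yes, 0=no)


Sort characters of 'cabac': 'aabcc'
Sort characters of 'bccaa': 'aabcc'
Sorted forms match -> they ARE anagrams
Result: 1

1


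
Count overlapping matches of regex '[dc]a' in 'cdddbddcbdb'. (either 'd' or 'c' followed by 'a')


Pattern: [dc]a means either 'd' or 'c' followed by 'a'.
Scanning 'cdddbddcbdb' position-by-position:
  Pos 0: window 'cd' -> no
  Pos 1: window 'dd' -> no
  Pos 2: window 'dd' -> no
  Pos 3: window 'db' -> no
  Pos 4: window 'bd' -> no
  Pos 5: window 'dd' -> no
  Pos 6: window 'dc' -> no
  Pos 7: window 'cb' -> no
  Pos 8: window 'bd' -> no
  Pos 9: window 'db' -> no
  Pos 10: window 'b' -> no
Total matches: 0

0


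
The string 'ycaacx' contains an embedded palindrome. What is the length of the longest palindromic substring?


Scanning 'ycaacx' for palindromic substrings.
Substring at positions 1-4: 'caac'.
Check: reverse('caac') = 'caac' -> palindrome confirmed.
Neighbouring characters ('y' / 'x') break symmetry, so it cannot extend further.
No longer palindromic substring exists; longest length = 4

4


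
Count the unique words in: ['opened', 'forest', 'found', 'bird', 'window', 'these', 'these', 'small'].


Listing all tokens and tracking unique types:
  Token 1: 'opened' -> NEW (unique so far: 1)
  Token 2: 'forest' -> NEW (unique so far: 2)
  Token 3: 'found' -> NEW (unique so far: 3)
  Token 4: 'bird' -> NEW (unique so far: 4)
  Token 5: 'window' -> NEW (unique so far: 5)
  Token 6: 'these' -> NEW (unique so far: 6)
  Token 7: 'these' -> duplicate (unique so far: 6)
  Token 8: 'small' -> NEW (unique so far: 7)
Unique types: ('bird', 'forest', 'found', 'opened', 'small', 'these', 'window')
Vocabulary size: 7

7


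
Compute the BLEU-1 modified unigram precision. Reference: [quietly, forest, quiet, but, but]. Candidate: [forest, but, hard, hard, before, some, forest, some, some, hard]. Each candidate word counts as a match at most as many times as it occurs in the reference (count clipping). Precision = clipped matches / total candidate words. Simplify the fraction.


Reference word counts: {'but': 2, 'forest': 1, 'quiet': 1, 'quietly': 1}
Checking each candidate word (with clipping):
  'forest' -> in reference (ref count 1, used 1/1) -> match (matches: 1)
  'but' -> in reference (ref count 2, used 1/2) -> match (matches: 2)
  'hard' -> not in reference -> no match (matches: 2)
  'hard' -> not in reference -> no match (matches: 2)
  'before' -> not in reference -> no match (matches: 2)
  'some' -> not in reference -> no match (matches: 2)
  'forest' -> ref count 1 already used up (1/1) -> clipped, no match (matches: 2)
  'some' -> not in reference -> no match (matches: 2)
  'some' -> not in reference -> no match (matches: 2)
  'hard' -> not in reference -> no match (matches: 2)
Clipped matches: 2, Candidate length: 10
Precision = 2/10 = 1/5

1/5


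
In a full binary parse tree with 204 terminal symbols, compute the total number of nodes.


Leaf nodes (terminals): 204
Internal nodes = n - 1 = 204 - 1 = 203
Total = leaves + internal = 204 + 203 = 407

407


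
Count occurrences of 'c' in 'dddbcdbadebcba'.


Scanning 'dddbcdbadebcba' for 'c':
  Position 4: 'c' -> MATCH (count: 1)
  Position 11: 'c' -> MATCH (count: 2)
Total occurrences of 'c': 2

2


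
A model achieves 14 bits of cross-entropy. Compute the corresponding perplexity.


Perplexity formula: PP = 2^H
H = 14
PP = 2^14
PP = 2^14 = 16384

16384


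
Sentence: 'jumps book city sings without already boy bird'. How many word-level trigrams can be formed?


Word trigrams from [8] words:
  Trigram 1: (jumps book city)
  Trigram 2: (book city sings)
  Trigram 3: (city sings without)
  Trigram 4: (sings without already)
  Trigram 5: (without already boy)
  Trigram 6: (already boy bird)
Total word trigrams: 8 - 2 = 6

6


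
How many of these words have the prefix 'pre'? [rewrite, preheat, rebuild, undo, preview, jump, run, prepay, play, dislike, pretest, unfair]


Checking each word for prefix 'pre':
  'rewrite' -> no (count: 0)
  'preheat' -> YES, starts with 'pre' (count: 1)
  'rebuild' -> no (count: 1)
  'undo' -> no (count: 1)
  'preview' -> YES, starts with 'pre' (count: 2)
  'jump' -> no (count: 2)
  'run' -> no (count: 2)
  'prepay' -> YES, starts with 'pre' (count: 3)
  'play' -> no (count: 3)
  'dislike' -> no (count: 3)
  'pretest' -> YES, starts with 'pre' (count: 4)
  'unfair' -> no (count: 4)
Total with prefix 'pre': 4

4


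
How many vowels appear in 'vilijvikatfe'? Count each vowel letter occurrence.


Scanning each character of 'vilijvikatfe':
  Position 1: 'v' -> consonant (running count: 0)
  Position 2: 'i' -> vowel (running count: 1)
  Position 3: 'l' -> consonant (running count: 1)
  Position 4: 'i' -> vowel (running count: 2)
  Position 5: 'j' -> consonant (running count: 2)
  Position 6: 'v' -> consonant (running count: 2)
  Position 7: 'i' -> vowel (running count: 3)
  Position 8: 'k' -> consonant (running count: 3)
  Position 9: 'a' -> vowel (running count: 4)
  Position 10: 't' -> consonant (running count: 4)
  Position 11: 'f' -> consonant (running count: 4)
  Position 12: 'e' -> vowel (running count: 5)
Total vowels: 5

5


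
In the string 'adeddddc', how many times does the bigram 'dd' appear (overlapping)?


Scanning 'adeddddc' for bigram 'dd':
  Position 0: 'ad' -> no
  Position 1: 'de' -> no
  Position 2: 'ed' -> no
  Position 3: 'dd' -> MATCH
  Position 4: 'dd' -> MATCH
  Position 5: 'dd' -> MATCH
  Position 6: 'dc' -> no
Total matches: 3

3


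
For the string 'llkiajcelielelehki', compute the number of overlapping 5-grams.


String 'llkiajcelielelehki' has length L = 18.
Number of overlapping n-grams = L - n + 1
Substituting: 18 - 5 + 1 = 14

14


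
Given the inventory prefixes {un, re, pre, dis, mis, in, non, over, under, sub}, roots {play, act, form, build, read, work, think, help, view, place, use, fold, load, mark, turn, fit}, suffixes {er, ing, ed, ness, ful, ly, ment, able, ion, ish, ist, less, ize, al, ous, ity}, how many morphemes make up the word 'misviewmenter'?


Segmenting 'misviewmenter' against the inventory:
  'mis' -> prefix (morpheme 1)
  'view' -> root (morpheme 2)
  'ment' -> suffix (morpheme 3)
  'er' -> suffix (morpheme 4)
Total morphemes: 4

4


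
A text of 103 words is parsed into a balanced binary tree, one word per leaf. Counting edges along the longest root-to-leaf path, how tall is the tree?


In a balanced binary tree with n leaves the deepest leaf is ceil(log2(n)) edges below the root.
log2(103) = 6.6865
ceil(6.6865) = 7
height (edges) = 7

7


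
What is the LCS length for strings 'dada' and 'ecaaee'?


DP table for LCS of 'dada' and 'ecaaee':
       e  c  a  a  e  e
    0  0  0  0  0  0  0
  d 0  0  0  0  0  0  0
  a 0  0  0  1  1  1  1
  d 0  0  0  1  1  1  1
  a 0  0  0  1  2  2  2
LCS: 'aa'
LCS length = 2

2


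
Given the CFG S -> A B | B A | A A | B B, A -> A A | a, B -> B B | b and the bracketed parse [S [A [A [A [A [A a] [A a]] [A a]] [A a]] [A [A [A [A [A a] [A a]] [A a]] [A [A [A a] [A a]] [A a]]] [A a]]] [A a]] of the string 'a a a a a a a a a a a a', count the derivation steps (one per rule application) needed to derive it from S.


Every bracketed nonterminal node [X ...] in the tree is produced by exactly one rule application.
Reading the tree off as a leftmost derivation:
  Step 1: S  =>  A A   (applied S -> A A)
  Step 2: A A  =>  A A A   (applied A -> A A)
  Step 3: A A A  =>  A A A A   (applied A -> A A)
  Step 4: A A A A  =>  A A A A A   (applied A -> A A)
  Step 5: A A A A A  =>  A A A A A A   (applied A -> A A)
  Step 6: A A A A A A  =>  a A A A A A   (applied A -> a)
  Step 7: a A A A A A  =>  a a A A A A   (applied A -> a)
  Step 8: a a A A A A  =>  a a a A A A   (applied A -> a)
  Step 9: a a a A A A  =>  a a a a A A   (applied A -> a)
  Step 10: a a a a A A  =>  a a a a A A A   (applied A -> A A)
  Step 11: a a a a A A A  =>  a a a a A A A A   (applied A -> A A)
  Step 12: a a a a A A A A  =>  a a a a A A A A A   (applied A -> A A)
  Step 13: a a a a A A A A A  =>  a a a a A A A A A A   (applied A -> A A)
  Step 14: a a a a A A A A A A  =>  a a a a a A A A A A   (applied A -> a)
  Step 15: a a a a a A A A A A  =>  a a a a a a A A A A   (applied A -> a)
  Step 16: a a a a a a A A A A  =>  a a a a a a a A A A   (applied A -> a)
  Step 17: a a a a a a a A A A  =>  a a a a a a a A A A A   (applied A -> A A)
  Step 18: a a a a a a a A A A A  =>  a a a a a a a A A A A A   (applied A -> A A)
  Step 19: a a a a a a a A A A A A  =>  a a a a a a a a A A A A   (applied A -> a)
  Step 20: a a a a a a a a A A A A  =>  a a a a a a a a a A A A   (applied A -> a)
  Step 21: a a a a a a a a a A A A  =>  a a a a a a a a a a A A   (applied A -> a)
  Step 22: a a a a a a a a a a A A  =>  a a a a a a a a a a a A   (applied A -> a)
  Step 23: a a a a a a a a a a a A  =>  a a a a a a a a a a a a   (applied A -> a)
Final yield: a a a a a a a a a a a a
Total rewrite steps: 23

23


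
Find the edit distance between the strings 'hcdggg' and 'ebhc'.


Building DP table for s1='hcdggg' (len 6) and s2='ebhc' (len 4):
       e  b  h  c
    0  1  2  3  4
  h 1  1  2  2  3
  c 2  2  2  3  2
  d 3  3  3  3  3
  g 4  4  4  4  4
  g 5  5  5  5  5
  g 6  6  6  6  6
Edit distance = dp[6][4] = 6

6


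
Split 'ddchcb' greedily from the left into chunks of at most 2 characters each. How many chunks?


'ddchcb' has 6 characters.
Chunking with max size 2:
  Chunk 1: 'dd' (positions 0-1)
  Chunk 2: 'ch' (positions 2-3)
  Chunk 3: 'cb' (positions 4-5)
Total chunks: ceil(6 / 2) = 3

3


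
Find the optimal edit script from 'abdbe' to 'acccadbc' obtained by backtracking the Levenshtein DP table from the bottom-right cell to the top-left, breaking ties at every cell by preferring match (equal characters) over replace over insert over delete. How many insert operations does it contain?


Edit distance = 5. Backtracking from cell (5, 8) with preference match > replace > insert > delete,
then listing the resulting alignment 'abdbe' -> 'acccadbc' left to right:
  Step 1: keep 'a'
  Step 2: insert 'c' [insertion #1]
  Step 3: insert 'c' [insertion #2]
  Step 4: insert 'c' [insertion #3]
  Step 5: replace b->a
  Step 6: keep 'd'
  Step 7: keep 'b'
  Step 8: replace e->c
Total insertions: 3

3


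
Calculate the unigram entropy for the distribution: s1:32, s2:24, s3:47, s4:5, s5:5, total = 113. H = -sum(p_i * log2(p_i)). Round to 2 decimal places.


Computing entropy H = -sum(p_i * log2(p_i)):
  s1: p = 32/113 = 0.2832, -p*log2(p) = 0.5154
  s2: p = 24/113 = 0.2124, -p*log2(p) = 0.4747
  s3: p = 47/113 = 0.4159, -p*log2(p) = 0.5264
  s4: p = 5/113 = 0.0442, -p*log2(p) = 0.1990
  s5: p = 5/113 = 0.0442, -p*log2(p) = 0.1990
H = sum of terms = 1.9145
Rounded to 2 decimals: 1.91

1.91


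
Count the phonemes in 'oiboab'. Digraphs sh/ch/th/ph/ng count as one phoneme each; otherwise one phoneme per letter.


Parsing 'oiboab' greedily, digraphs first:
  'o' -> vowel phoneme (phonemes so far: 1)
  'i' -> vowel phoneme (phonemes so far: 2)
  'b' -> consonant phoneme (phonemes so far: 3)
  'o' -> vowel phoneme (phonemes so far: 4)
  'a' -> vowel phoneme (phonemes so far: 5)
  'b' -> consonant phoneme (phonemes so far: 6)
Total phonemes: 6

6


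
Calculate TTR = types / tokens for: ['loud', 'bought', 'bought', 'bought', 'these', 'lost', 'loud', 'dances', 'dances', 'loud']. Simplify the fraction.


Tokens: 10
Unique types: ('bought', 'dances', 'lost', 'loud', 'these') = 5
TTR = 5/10
Simplify: divide both by 5 -> 1/2
TTR = 1/2

1/2


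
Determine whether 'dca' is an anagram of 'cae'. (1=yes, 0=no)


Sort characters of 'dca': 'acd'
Sort characters of 'cae': 'ace'
Sorted forms differ -> they are NOT anagrams
Result: 0

0


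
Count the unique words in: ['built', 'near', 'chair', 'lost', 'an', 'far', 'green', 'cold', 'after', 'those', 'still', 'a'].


Listing all tokens and tracking unique types:
  Token 1: 'built' -> NEW (unique so far: 1)
  Token 2: 'near' -> NEW (unique so far: 2)
  Token 3: 'chair' -> NEW (unique so far: 3)
  Token 4: 'lost' -> NEW (unique so far: 4)
  Token 5: 'an' -> NEW (unique so far: 5)
  Token 6: 'far' -> NEW (unique so far: 6)
  Token 7: 'green' -> NEW (unique so far: 7)
  Token 8: 'cold' -> NEW (unique so far: 8)
  Token 9: 'after' -> NEW (unique so far: 9)
  Token 10: 'those' -> NEW (unique so far: 10)
  Token 11: 'still' -> NEW (unique so far: 11)
  Token 12: 'a' -> NEW (unique so far: 12)
Unique types: ('a', 'after', 'an', 'built', 'chair', 'cold', 'far', 'green', 'lost', 'near', 'still', 'those')
Vocabulary size: 12

12


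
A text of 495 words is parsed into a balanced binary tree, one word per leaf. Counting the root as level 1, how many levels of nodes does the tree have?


In a balanced binary tree with n leaves the deepest leaf is ceil(log2(n)) edges below the root,
so counting node levels inclusive of root and leaves gives ceil(log2(n)) + 1 levels.
log2(495) = 8.9513
ceil(8.9513) = 9
levels = 9 + 1 = 10

10


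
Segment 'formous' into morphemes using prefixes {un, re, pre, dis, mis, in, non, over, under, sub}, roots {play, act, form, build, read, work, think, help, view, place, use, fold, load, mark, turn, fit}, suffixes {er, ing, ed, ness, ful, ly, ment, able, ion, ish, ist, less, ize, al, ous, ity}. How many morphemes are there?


Segmenting 'formous' against the inventory:
  'form' -> root (morpheme 1)
  'ous' -> suffix (morpheme 2)
Total morphemes: 2

2


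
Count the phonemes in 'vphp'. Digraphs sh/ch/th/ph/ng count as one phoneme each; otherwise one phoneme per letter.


Parsing 'vphp' greedily, digraphs first:
  'v' -> consonant phoneme (phonemes so far: 1)
  'ph' -> digraph (1 consonant phoneme) (phonemes so far: 2)
  'p' -> consonant phoneme (phonemes so far: 3)
Total phonemes: 3

3


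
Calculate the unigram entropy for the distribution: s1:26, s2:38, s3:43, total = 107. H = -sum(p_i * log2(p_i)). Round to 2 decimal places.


Computing entropy H = -sum(p_i * log2(p_i)):
  s1: p = 26/107 = 0.2430, -p*log2(p) = 0.4960
  s2: p = 38/107 = 0.3551, -p*log2(p) = 0.5304
  s3: p = 43/107 = 0.4019, -p*log2(p) = 0.5285
H = sum of terms = 1.5549
Rounded to 2 decimals: 1.55

1.55


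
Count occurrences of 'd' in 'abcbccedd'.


Scanning 'abcbccedd' for 'd':
  Position 7: 'd' -> MATCH (count: 1)
  Position 8: 'd' -> MATCH (count: 2)
Total occurrences of 'd': 2

2


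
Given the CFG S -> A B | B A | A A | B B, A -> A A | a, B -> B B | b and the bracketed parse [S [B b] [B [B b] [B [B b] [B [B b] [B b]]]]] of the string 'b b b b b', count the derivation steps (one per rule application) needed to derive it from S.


Every bracketed nonterminal node [X ...] in the tree is produced by exactly one rule application.
Reading the tree off as a leftmost derivation:
  Step 1: S  =>  B B   (applied S -> B B)
  Step 2: B B  =>  b B   (applied B -> b)
  Step 3: b B  =>  b B B   (applied B -> B B)
  Step 4: b B B  =>  b b B   (applied B -> b)
  Step 5: b b B  =>  b b B B   (applied B -> B B)
  Step 6: b b B B  =>  b b b B   (applied B -> b)
  Step 7: b b b B  =>  b b b B B   (applied B -> B B)
  Step 8: b b b B B  =>  b b b b B   (applied B -> b)
  Step 9: b b b b B  =>  b b b b b   (applied B -> b)
Final yield: b b b b b
Total rewrite steps: 9

9


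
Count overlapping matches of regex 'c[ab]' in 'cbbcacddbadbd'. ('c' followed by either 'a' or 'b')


Pattern: c[ab] means 'c' followed by either 'a' or 'b'.
Scanning 'cbbcacddbadbd' position-by-position:
  Pos 0: window 'cb' -> MATCH
  Pos 1: window 'bb' -> no
  Pos 2: window 'bc' -> no
  Pos 3: window 'ca' -> MATCH
  Pos 4: window 'ac' -> no
  Pos 5: window 'cd' -> no
  Pos 6: window 'dd' -> no
  Pos 7: window 'db' -> no
  Pos 8: window 'ba' -> no
  Pos 9: window 'ad' -> no
  Pos 10: window 'db' -> no
  Pos 11: window 'bd' -> no
  Pos 12: window 'd' -> no
Total matches: 2

2


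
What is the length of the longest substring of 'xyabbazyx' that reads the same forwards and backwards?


Scanning 'xyabbazyx' for palindromic substrings.
Substring at positions 2-5: 'abba'.
Check: reverse('abba') = 'abba' -> palindrome confirmed.
Neighbouring characters ('y' / 'z') break symmetry, so it cannot extend further.
No longer palindromic substring exists; longest length = 4

4


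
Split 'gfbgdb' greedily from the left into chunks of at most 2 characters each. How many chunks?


'gfbgdb' has 6 characters.
Chunking with max size 2:
  Chunk 1: 'gf' (positions 0-1)
  Chunk 2: 'bg' (positions 2-3)
  Chunk 3: 'db' (positions 4-5)
Total chunks: ceil(6 / 2) = 3

3


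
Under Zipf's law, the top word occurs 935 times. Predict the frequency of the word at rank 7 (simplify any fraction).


Zipf's law: freq(rank) = f1 / rank
f1 = 935, rank = 7
freq = 935 / 7
GCD(935, 7) = 1
Simplified: 935/7

935/7


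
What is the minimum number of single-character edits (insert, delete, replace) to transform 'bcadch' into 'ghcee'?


Building DP table for s1='bcadch' (len 6) and s2='ghcee' (len 5):
       g  h  c  e  e
    0  1  2  3  4  5
  b 1  1  2  3  4  5
  c 2  2  2  2  3  4
  a 3  3  3  3  3  4
  d 4  4  4  4  4  4
  c 5  5  5  4  5  5
  h 6  6  5  5  5  6
Edit distance = dp[6][5] = 6

6


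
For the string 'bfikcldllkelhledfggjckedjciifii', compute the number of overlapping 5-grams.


String 'bfikcldllkelhledfggjckedjciifii' has length L = 31.
Number of overlapping n-grams = L - n + 1
Substituting: 31 - 5 + 1 = 27

27


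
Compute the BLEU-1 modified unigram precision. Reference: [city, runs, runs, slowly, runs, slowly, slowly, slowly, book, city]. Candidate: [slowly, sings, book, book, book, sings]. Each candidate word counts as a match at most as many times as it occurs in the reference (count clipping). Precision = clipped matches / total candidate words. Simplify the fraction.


Reference word counts: {'book': 1, 'city': 2, 'runs': 3, 'slowly': 4}
Checking each candidate word (with clipping):
  'slowly' -> in reference (ref count 4, used 1/4) -> match (matches: 1)
  'sings' -> not in reference -> no match (matches: 1)
  'book' -> in reference (ref count 1, used 1/1) -> match (matches: 2)
  'book' -> ref count 1 already used up (1/1) -> clipped, no match (matches: 2)
  'book' -> ref count 1 already used up (1/1) -> clipped, no match (matches: 2)
  'sings' -> not in reference -> no match (matches: 2)
Clipped matches: 2, Candidate length: 6
Precision = 2/6 = 1/3

1/3


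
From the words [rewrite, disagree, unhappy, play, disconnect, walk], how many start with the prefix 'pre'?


Checking each word for prefix 'pre':
  'rewrite' -> no (count: 0)
  'disagree' -> no (count: 0)
  'unhappy' -> no (count: 0)
  'play' -> no (count: 0)
  'disconnect' -> no (count: 0)
  'walk' -> no (count: 0)
Total with prefix 'pre': 0

0


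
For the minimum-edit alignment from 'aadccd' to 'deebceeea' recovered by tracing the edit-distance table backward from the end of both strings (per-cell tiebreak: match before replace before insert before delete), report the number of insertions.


Edit distance = 8. Backtracking from cell (6, 9) with preference match > replace > insert > delete,
then listing the resulting alignment 'aadccd' -> 'deebceeea' left to right:
  Step 1: insert 'd' [insertion #1]
  Step 2: replace a->e
  Step 3: replace a->e
  Step 4: replace d->b
  Step 5: keep 'c'
  Step 6: insert 'e' [insertion #2]
  Step 7: insert 'e' [insertion #3]
  Step 8: replace c->e
  Step 9: replace d->a
Total insertions: 3

3


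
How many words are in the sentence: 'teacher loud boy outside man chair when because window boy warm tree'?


Counting words by splitting on spaces:
  Word 1: 'teacher'
  Word 2: 'loud'
  Word 3: 'boy'
  Word 4: 'outside'
  Word 5: 'man'
  Word 6: 'chair'
  Word 7: 'when'
  Word 8: 'because'
  Word 9: 'window'
  Word 10: 'boy'
  Word 11: 'warm'
  Word 12: 'tree'
Total words: 12

12


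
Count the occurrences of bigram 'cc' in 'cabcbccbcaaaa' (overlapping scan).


Scanning 'cabcbccbcaaaa' for bigram 'cc':
  Position 0: 'ca' -> no
  Position 1: 'ab' -> no
  Position 2: 'bc' -> no
  Position 3: 'cb' -> no
  Position 4: 'bc' -> no
  Position 5: 'cc' -> MATCH
  Position 6: 'cb' -> no
  Position 7: 'bc' -> no
  Position 8: 'ca' -> no
  Position 9: 'aa' -> no
  Position 10: 'aa' -> no
  Position 11: 'aa' -> no
Total matches: 1

1


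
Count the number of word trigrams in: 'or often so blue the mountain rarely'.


Word trigrams from [7] words:
  Trigram 1: (or often so)
  Trigram 2: (often so blue)
  Trigram 3: (so blue the)
  Trigram 4: (blue the mountain)
  Trigram 5: (the mountain rarely)
Total word trigrams: 7 - 2 = 5

5


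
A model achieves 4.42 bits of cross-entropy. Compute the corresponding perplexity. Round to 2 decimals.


Perplexity formula: PP = 2^H
H = 4.42
PP = 2^4.42
Decompose: 2^4.42 = 2^4 * 2^0.42
2^4 = 16, 2^0.42 ~ 1.3379276
PP ~ 16 * 1.3379276 = 21.4068416
Rounded to 2 decimals: 21.41

21.41


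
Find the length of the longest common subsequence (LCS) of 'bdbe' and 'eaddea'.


DP table for LCS of 'bdbe' and 'eaddea':
       e  a  d  d  e  a
    0  0  0  0  0  0  0
  b 0  0  0  0  0  0  0
  d 0  0  0  1  1  1  1
  b 0  0  0  1  1  1  1
  e 0  1  1  1  1  2  2
LCS: 'de'
LCS length = 2

2


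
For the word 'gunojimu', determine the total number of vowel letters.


Scanning each character of 'gunojimu':
  Position 1: 'g' -> consonant (running count: 0)
  Position 2: 'u' -> vowel (running count: 1)
  Position 3: 'n' -> consonant (running count: 1)
  Position 4: 'o' -> vowel (running count: 2)
  Position 5: 'j' -> consonant (running count: 2)
  Position 6: 'i' -> vowel (running count: 3)
  Position 7: 'm' -> consonant (running count: 3)
  Position 8: 'u' -> vowel (running count: 4)
Total vowels: 4

4


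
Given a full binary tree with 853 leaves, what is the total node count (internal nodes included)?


Leaf nodes (terminals): 853
Internal nodes = n - 1 = 853 - 1 = 852
Total = leaves + internal = 853 + 852 = 1705

1705


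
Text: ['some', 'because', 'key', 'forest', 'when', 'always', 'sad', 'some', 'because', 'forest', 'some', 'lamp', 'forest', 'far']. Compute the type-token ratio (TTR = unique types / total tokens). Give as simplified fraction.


Tokens: 14
Unique types: ('always', 'because', 'far', 'forest', 'key', 'lamp', 'sad', 'some', 'when') = 9
TTR = 9/14
Already in lowest terms.

9/14


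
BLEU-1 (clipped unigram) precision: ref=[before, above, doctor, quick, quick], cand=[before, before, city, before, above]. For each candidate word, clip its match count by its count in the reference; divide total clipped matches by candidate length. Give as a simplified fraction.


Reference word counts: {'above': 1, 'before': 1, 'doctor': 1, 'quick': 2}
Checking each candidate word (with clipping):
  'before' -> in reference (ref count 1, used 1/1) -> match (matches: 1)
  'before' -> ref count 1 already used up (1/1) -> clipped, no match (matches: 1)
  'city' -> not in reference -> no match (matches: 1)
  'before' -> ref count 1 already used up (1/1) -> clipped, no match (matches: 1)
  'above' -> in reference (ref count 1, used 1/1) -> match (matches: 2)
Clipped matches: 2, Candidate length: 5
Precision = 2/5

2/5


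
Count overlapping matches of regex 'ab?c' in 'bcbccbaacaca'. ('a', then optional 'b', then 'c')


Pattern: ab?c means 'a', then optional 'b', then 'c'.
Scanning 'bcbccbaacaca' position-by-position:
  Pos 0: window 'bcb' -> no
  Pos 1: window 'cbc' -> no
  Pos 2: window 'bcc' -> no
  Pos 3: window 'ccb' -> no
  Pos 4: window 'cba' -> no
  Pos 5: window 'baa' -> no
  Pos 6: window 'aac' -> no
  Pos 7: window 'aca' -> MATCH
  Pos 8: window 'cac' -> no
  Pos 9: window 'aca' -> MATCH
  Pos 10: window 'ca' -> no
  Pos 11: window 'a' -> no
Total matches: 2

2


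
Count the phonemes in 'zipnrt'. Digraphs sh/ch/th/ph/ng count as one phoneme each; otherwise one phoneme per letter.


Parsing 'zipnrt' greedily, digraphs first:
  'z' -> consonant phoneme (phonemes so far: 1)
  'i' -> vowel phoneme (phonemes so far: 2)
  'p' -> consonant phoneme (phonemes so far: 3)
  'n' -> consonant phoneme (phonemes so far: 4)
  'r' -> consonant phoneme (phonemes so far: 5)
  't' -> consonant phoneme (phonemes so far: 6)
Total phonemes: 6

6


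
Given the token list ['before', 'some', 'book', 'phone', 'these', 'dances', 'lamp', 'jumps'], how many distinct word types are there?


Listing all tokens and tracking unique types:
  Token 1: 'before' -> NEW (unique so far: 1)
  Token 2: 'some' -> NEW (unique so far: 2)
  Token 3: 'book' -> NEW (unique so far: 3)
  Token 4: 'phone' -> NEW (unique so far: 4)
  Token 5: 'these' -> NEW (unique so far: 5)
  Token 6: 'dances' -> NEW (unique so far: 6)
  Token 7: 'lamp' -> NEW (unique so far: 7)
  Token 8: 'jumps' -> NEW (unique so far: 8)
Unique types: ('before', 'book', 'dances', 'jumps', 'lamp', 'phone', 'some', 'these')
Vocabulary size: 8

8


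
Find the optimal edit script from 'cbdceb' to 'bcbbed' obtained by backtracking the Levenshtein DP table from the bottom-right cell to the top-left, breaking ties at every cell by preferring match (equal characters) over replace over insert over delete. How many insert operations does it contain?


Edit distance = 4. Backtracking from cell (6, 6) with preference match > replace > insert > delete,
then listing the resulting alignment 'cbdceb' -> 'bcbbed' left to right:
  Step 1: insert 'b' [insertion #1]
  Step 2: keep 'c'
  Step 3: keep 'b'
  Step 4: delete 'd'
  Step 5: replace c->b
  Step 6: keep 'e'
  Step 7: replace b->d
Total insertions: 1

1


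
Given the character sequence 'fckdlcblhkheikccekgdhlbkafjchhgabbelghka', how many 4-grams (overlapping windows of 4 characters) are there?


String 'fckdlcblhkheikccekgdhlbkafjchhgabbelghka' has length L = 40.
Number of overlapping n-grams = L - n + 1
Substituting: 40 - 4 + 1 = 37

37


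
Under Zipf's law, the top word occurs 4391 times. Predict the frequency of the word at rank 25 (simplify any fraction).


Zipf's law: freq(rank) = f1 / rank
f1 = 4391, rank = 25
freq = 4391 / 25
GCD(4391, 25) = 1
Simplified: 4391/25

4391/25


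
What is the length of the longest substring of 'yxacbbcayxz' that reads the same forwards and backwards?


Scanning 'yxacbbcayxz' for palindromic substrings.
Substring at positions 2-7: 'acbbca'.
Check: reverse('acbbca') = 'acbbca' -> palindrome confirmed.
Neighbouring characters ('x' / 'y') break symmetry, so it cannot extend further.
No longer palindromic substring exists; longest length = 6

6


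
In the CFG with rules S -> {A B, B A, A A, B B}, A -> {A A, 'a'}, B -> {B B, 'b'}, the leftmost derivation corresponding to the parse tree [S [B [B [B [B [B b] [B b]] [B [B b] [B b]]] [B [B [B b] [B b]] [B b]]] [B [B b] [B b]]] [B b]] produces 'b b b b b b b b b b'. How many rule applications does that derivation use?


Every bracketed nonterminal node [X ...] in the tree is produced by exactly one rule application.
Reading the tree off as a leftmost derivation:
  Step 1: S  =>  B B   (applied S -> B B)
  Step 2: B B  =>  B B B   (applied B -> B B)
  Step 3: B B B  =>  B B B B   (applied B -> B B)
  Step 4: B B B B  =>  B B B B B   (applied B -> B B)
  Step 5: B B B B B  =>  B B B B B B   (applied B -> B B)
  Step 6: B B B B B B  =>  b B B B B B   (applied B -> b)
  Step 7: b B B B B B  =>  b b B B B B   (applied B -> b)
  Step 8: b b B B B B  =>  b b B B B B B   (applied B -> B B)
  Step 9: b b B B B B B  =>  b b b B B B B   (applied B -> b)
  Step 10: b b b B B B B  =>  b b b b B B B   (applied B -> b)
  Step 11: b b b b B B B  =>  b b b b B B B B   (applied B -> B B)
  Step 12: b b b b B B B B  =>  b b b b B B B B B   (applied B -> B B)
  Step 13: b b b b B B B B B  =>  b b b b b B B B B   (applied B -> b)
  Step 14: b b b b b B B B B  =>  b b b b b b B B B   (applied B -> b)
  Step 15: b b b b b b B B B  =>  b b b b b b b B B   (applied B -> b)
  Step 16: b b b b b b b B B  =>  b b b b b b b B B B   (applied B -> B B)
  Step 17: b b b b b b b B B B  =>  b b b b b b b b B B   (applied B -> b)
  Step 18: b b b b b b b b B B  =>  b b b b b b b b b B   (applied B -> b)
  Step 19: b b b b b b b b b B  =>  b b b b b b b b b b   (applied B -> b)
Final yield: b b b b b b b b b b
Total rewrite steps: 19

19


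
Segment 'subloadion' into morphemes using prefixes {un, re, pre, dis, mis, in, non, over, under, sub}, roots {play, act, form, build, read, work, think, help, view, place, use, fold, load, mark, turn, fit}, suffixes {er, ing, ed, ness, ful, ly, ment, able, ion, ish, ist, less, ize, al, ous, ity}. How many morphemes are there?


Segmenting 'subloadion' against the inventory:
  'sub' -> prefix (morpheme 1)
  'load' -> root (morpheme 2)
  'ion' -> suffix (morpheme 3)
Total morphemes: 3

3


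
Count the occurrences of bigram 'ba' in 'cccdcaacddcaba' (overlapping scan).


Scanning 'cccdcaacddcaba' for bigram 'ba':
  Position 0: 'cc' -> no
  Position 1: 'cc' -> no
  Position 2: 'cd' -> no
  Position 3: 'dc' -> no
  Position 4: 'ca' -> no
  Position 5: 'aa' -> no
  Position 6: 'ac' -> no
  Position 7: 'cd' -> no
  Position 8: 'dd' -> no
  Position 9: 'dc' -> no
  Position 10: 'ca' -> no
  Position 11: 'ab' -> no
  Position 12: 'ba' -> MATCH
Total matches: 1

1


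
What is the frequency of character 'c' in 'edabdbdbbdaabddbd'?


Scanning 'edabdbdbbdaabddbd' for 'c':
  No matches found.
Total occurrences of 'c': 0

0


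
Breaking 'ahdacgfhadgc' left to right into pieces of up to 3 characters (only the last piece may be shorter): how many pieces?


'ahdacgfhadgc' has 12 characters.
Chunking with max size 3:
  Chunk 1: 'ahd' (positions 0-2)
  Chunk 2: 'acg' (positions 3-5)
  Chunk 3: 'fha' (positions 6-8)
  Chunk 4: 'dgc' (positions 9-11)
Total chunks: ceil(12 / 3) = 4

4


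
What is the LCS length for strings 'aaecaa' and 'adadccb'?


DP table for LCS of 'aaecaa' and 'adadccb':
       a  d  a  d  c  c  b
    0  0  0  0  0  0  0  0
  a 0  1  1  1  1  1  1  1
  a 0  1  1  2  2  2  2  2
  e 0  1  1  2  2  2  2  2
  c 0  1  1  2  2  3  3  3
  a 0  1  1  2  2  3  3  3
  a 0  1  1  2  2  3  3  3
LCS: 'aac'
LCS length = 3

3


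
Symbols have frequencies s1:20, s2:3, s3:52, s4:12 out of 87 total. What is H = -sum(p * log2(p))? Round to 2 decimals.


Computing entropy H = -sum(p_i * log2(p_i)):
  s1: p = 20/87 = 0.2299, -p*log2(p) = 0.4876
  s2: p = 3/87 = 0.0345, -p*log2(p) = 0.1675
  s3: p = 52/87 = 0.5977, -p*log2(p) = 0.4438
  s4: p = 12/87 = 0.1379, -p*log2(p) = 0.3942
H = sum of terms = 1.4931
Rounded to 2 decimals: 1.49

1.49


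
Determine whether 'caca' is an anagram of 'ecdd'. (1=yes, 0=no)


Sort characters of 'caca': 'aacc'
Sort characters of 'ecdd': 'cdde'
Sorted forms differ -> they are NOT anagrams
Result: 0

0


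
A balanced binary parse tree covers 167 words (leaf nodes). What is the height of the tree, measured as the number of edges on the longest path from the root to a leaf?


In a balanced binary tree with n leaves the deepest leaf is ceil(log2(n)) edges below the root.
log2(167) = 7.3837
ceil(7.3837) = 8
height (edges) = 8

8


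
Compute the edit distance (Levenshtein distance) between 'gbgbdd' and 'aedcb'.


Building DP table for s1='gbgbdd' (len 6) and s2='aedcb' (len 5):
       a  e  d  c  b
    0  1  2  3  4  5
  g 1  1  2  3  4  5
  b 2  2  2  3  4  4
  g 3  3  3  3  4  5
  b 4  4  4  4  4  4
  d 5  5  5  4  5  5
  d 6  6  6  5  5  6
Edit distance = dp[6][5] = 6

6


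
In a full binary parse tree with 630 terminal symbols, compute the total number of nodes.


Leaf nodes (terminals): 630
Internal nodes = n - 1 = 630 - 1 = 629
Total = leaves + internal = 630 + 629 = 1259

1259


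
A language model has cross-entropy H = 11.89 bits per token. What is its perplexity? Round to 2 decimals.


Perplexity formula: PP = 2^H
H = 11.89
PP = 2^11.89
Decompose: 2^11.89 = 2^11 * 2^0.89
2^11 = 2048, 2^0.89 ~ 1.8531761
PP ~ 2048 * 1.8531761 = 3795.3046528
Rounded to 2 decimals: 3795.30

3795.30


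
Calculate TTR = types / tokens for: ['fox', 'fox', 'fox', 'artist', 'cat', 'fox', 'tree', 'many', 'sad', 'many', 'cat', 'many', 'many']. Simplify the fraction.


Tokens: 13
Unique types: ('artist', 'cat', 'fox', 'many', 'sad', 'tree') = 6
TTR = 6/13
Already in lowest terms.

6/13


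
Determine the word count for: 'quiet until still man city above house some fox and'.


Counting words by splitting on spaces:
  Word 1: 'quiet'
  Word 2: 'until'
  Word 3: 'still'
  Word 4: 'man'
  Word 5: 'city'
  Word 6: 'above'
  Word 7: 'house'
  Word 8: 'some'
  Word 9: 'fox'
  Word 10: 'and'
Total words: 10

10


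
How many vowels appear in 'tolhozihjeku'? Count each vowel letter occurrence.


Scanning each character of 'tolhozihjeku':
  Position 1: 't' -> consonant (running count: 0)
  Position 2: 'o' -> vowel (running count: 1)
  Position 3: 'l' -> consonant (running count: 1)
  Position 4: 'h' -> consonant (running count: 1)
  Position 5: 'o' -> vowel (running count: 2)
  Position 6: 'z' -> consonant (running count: 2)
  Position 7: 'i' -> vowel (running count: 3)
  Position 8: 'h' -> consonant (running count: 3)
  Position 9: 'j' -> consonant (running count: 3)
  Position 10: 'e' -> vowel (running count: 4)
  Position 11: 'k' -> consonant (running count: 4)
  Position 12: 'u' -> vowel (running count: 5)
Total vowels: 5

5


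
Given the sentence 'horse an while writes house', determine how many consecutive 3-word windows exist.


Word trigrams from [5] words:
  Trigram 1: (horse an while)
  Trigram 2: (an while writes)
  Trigram 3: (while writes house)
Total word trigrams: 5 - 2 = 3

3


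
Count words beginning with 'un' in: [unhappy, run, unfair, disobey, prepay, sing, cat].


Checking each word for prefix 'un':
  'unhappy' -> YES, starts with 'un' (count: 1)
  'run' -> no (count: 1)
  'unfair' -> YES, starts with 'un' (count: 2)
  'disobey' -> no (count: 2)
  'prepay' -> no (count: 2)
  'sing' -> no (count: 2)
  'cat' -> no (count: 2)
Total with prefix 'un': 2

2


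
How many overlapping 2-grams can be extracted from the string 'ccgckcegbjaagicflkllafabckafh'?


String 'ccgckcegbjaagicflkllafabckafh' has length L = 29.
Number of overlapping n-grams = L - n + 1
Substituting: 29 - 2 + 1 = 28

28


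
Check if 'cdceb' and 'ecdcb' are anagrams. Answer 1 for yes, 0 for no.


Sort characters of 'cdceb': 'bccde'
Sort characters of 'ecdcb': 'bccde'
Sorted forms match -> they ARE anagrams
Result: 1

1


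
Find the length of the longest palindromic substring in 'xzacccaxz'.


Scanning 'xzacccaxz' for palindromic substrings.
Substring at positions 2-6: 'accca'.
Check: reverse('accca') = 'accca' -> palindrome confirmed.
Neighbouring characters ('z' / 'x') break symmetry, so it cannot extend further.
No longer palindromic substring exists; longest length = 5

5


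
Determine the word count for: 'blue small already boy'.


Counting words by splitting on spaces:
  Word 1: 'blue'
  Word 2: 'small'
  Word 3: 'already'
  Word 4: 'boy'
Total words: 4

4


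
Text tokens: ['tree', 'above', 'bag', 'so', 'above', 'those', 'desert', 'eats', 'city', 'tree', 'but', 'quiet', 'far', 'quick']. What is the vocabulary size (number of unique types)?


Listing all tokens and tracking unique types:
  Token 1: 'tree' -> NEW (unique so far: 1)
  Token 2: 'above' -> NEW (unique so far: 2)
  Token 3: 'bag' -> NEW (unique so far: 3)
  Token 4: 'so' -> NEW (unique so far: 4)
  Token 5: 'above' -> duplicate (unique so far: 4)
  Token 6: 'those' -> NEW (unique so far: 5)
  Token 7: 'desert' -> NEW (unique so far: 6)
  Token 8: 'eats' -> NEW (unique so far: 7)
  Token 9: 'city' -> NEW (unique so far: 8)
  Token 10: 'tree' -> duplicate (unique so far: 8)
  Token 11: 'but' -> NEW (unique so far: 9)
  Token 12: 'quiet' -> NEW (unique so far: 10)
  Token 13: 'far' -> NEW (unique so far: 11)
  Token 14: 'quick' -> NEW (unique so far: 12)
Unique types: ('above', 'bag', 'but', 'city', 'desert', 'eats', 'far', 'quick', 'quiet', 'so', 'those', 'tree')
Vocabulary size: 12

12


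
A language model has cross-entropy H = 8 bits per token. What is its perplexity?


Perplexity formula: PP = 2^H
H = 8
PP = 2^8
Steps: 2^1 = 2, 2^2 = 4, 2^3 = 8, 2^4 = 16, 2^5 = 32, 2^6 = 64, 2^7 = 128, 2^8 = 256
PP = 256

256


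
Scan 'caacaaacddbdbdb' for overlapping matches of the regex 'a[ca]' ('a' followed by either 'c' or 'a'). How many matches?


Pattern: a[ca] means 'a' followed by either 'c' or 'a'.
Scanning 'caacaaacddbdbdb' position-by-position:
  Pos 0: window 'ca' -> no
  Pos 1: window 'aa' -> MATCH
  Pos 2: window 'ac' -> MATCH
  Pos 3: window 'ca' -> no
  Pos 4: window 'aa' -> MATCH
  Pos 5: window 'aa' -> MATCH
  Pos 6: window 'ac' -> MATCH
  Pos 7: window 'cd' -> no
  Pos 8: window 'dd' -> no
  Pos 9: window 'db' -> no
  Pos 10: window 'bd' -> no
  Pos 11: window 'db' -> no
  Pos 12: window 'bd' -> no
  Pos 13: window 'db' -> no
  Pos 14: window 'b' -> no
Total matches: 5

5


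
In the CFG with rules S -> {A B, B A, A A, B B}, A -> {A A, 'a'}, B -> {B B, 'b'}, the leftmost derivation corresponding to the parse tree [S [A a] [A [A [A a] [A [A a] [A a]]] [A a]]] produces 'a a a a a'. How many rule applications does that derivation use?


Every bracketed nonterminal node [X ...] in the tree is produced by exactly one rule application.
Reading the tree off as a leftmost derivation:
  Step 1: S  =>  A A   (applied S -> A A)
  Step 2: A A  =>  a A   (applied A -> a)
  Step 3: a A  =>  a A A   (applied A -> A A)
  Step 4: a A A  =>  a A A A   (applied A -> A A)
  Step 5: a A A A  =>  a a A A   (applied A -> a)
  Step 6: a a A A  =>  a a A A A   (applied A -> A A)
  Step 7: a a A A A  =>  a a a A A   (applied A -> a)
  Step 8: a a a A A  =>  a a a a A   (applied A -> a)
  Step 9: a a a a A  =>  a a a a a   (applied A -> a)
Final yield: a a a a a
Total rewrite steps: 9

9


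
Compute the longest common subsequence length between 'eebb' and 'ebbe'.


DP table for LCS of 'eebb' and 'ebbe':
       e  b  b  e
    0  0  0  0  0
  e 0  1  1  1  1
  e 0  1  1  1  2
  b 0  1  2  2  2
  b 0  1  2  3  3
LCS: 'ebb'
LCS length = 3

3


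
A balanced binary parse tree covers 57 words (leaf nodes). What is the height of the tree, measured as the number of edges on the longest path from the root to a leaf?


In a balanced binary tree with n leaves the deepest leaf is ceil(log2(n)) edges below the root.
log2(57) = 5.8329
ceil(5.8329) = 6
height (edges) = 6

6


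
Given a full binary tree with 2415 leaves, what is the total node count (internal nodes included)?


Leaf nodes (terminals): 2415
Internal nodes = n - 1 = 2415 - 1 = 2414
Total = leaves + internal = 2415 + 2414 = 4829

4829


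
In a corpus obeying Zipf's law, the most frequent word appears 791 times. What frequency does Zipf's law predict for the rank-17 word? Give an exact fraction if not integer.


Zipf's law: freq(rank) = f1 / rank
f1 = 791, rank = 17
freq = 791 / 17
GCD(791, 17) = 1
Simplified: 791/17

791/17


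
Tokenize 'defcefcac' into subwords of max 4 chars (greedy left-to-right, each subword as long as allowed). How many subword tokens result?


'defcefcac' has 9 characters.
Chunking with max size 4:
  Chunk 1: 'defc' (positions 0-3)
  Chunk 2: 'efca' (positions 4-7)
  Chunk 3: 'c' (positions 8-8)
Total chunks: ceil(9 / 4) = 3

3
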